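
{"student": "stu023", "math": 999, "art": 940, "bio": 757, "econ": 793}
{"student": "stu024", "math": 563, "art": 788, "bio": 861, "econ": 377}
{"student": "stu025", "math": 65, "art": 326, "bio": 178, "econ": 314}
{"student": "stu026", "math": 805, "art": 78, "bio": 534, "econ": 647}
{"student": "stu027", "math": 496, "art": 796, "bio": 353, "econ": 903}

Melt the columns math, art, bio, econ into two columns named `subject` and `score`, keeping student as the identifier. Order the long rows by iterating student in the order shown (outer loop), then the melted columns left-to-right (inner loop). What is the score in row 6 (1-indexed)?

20 rows total (5 × 4). Row 6: index ⌊(6-1)/4⌋ = 1 into student → stu024; (6-1) mod 4 = 1 into the melted columns → art.
So row 6 is (stu024, art, 788); score = 788.

788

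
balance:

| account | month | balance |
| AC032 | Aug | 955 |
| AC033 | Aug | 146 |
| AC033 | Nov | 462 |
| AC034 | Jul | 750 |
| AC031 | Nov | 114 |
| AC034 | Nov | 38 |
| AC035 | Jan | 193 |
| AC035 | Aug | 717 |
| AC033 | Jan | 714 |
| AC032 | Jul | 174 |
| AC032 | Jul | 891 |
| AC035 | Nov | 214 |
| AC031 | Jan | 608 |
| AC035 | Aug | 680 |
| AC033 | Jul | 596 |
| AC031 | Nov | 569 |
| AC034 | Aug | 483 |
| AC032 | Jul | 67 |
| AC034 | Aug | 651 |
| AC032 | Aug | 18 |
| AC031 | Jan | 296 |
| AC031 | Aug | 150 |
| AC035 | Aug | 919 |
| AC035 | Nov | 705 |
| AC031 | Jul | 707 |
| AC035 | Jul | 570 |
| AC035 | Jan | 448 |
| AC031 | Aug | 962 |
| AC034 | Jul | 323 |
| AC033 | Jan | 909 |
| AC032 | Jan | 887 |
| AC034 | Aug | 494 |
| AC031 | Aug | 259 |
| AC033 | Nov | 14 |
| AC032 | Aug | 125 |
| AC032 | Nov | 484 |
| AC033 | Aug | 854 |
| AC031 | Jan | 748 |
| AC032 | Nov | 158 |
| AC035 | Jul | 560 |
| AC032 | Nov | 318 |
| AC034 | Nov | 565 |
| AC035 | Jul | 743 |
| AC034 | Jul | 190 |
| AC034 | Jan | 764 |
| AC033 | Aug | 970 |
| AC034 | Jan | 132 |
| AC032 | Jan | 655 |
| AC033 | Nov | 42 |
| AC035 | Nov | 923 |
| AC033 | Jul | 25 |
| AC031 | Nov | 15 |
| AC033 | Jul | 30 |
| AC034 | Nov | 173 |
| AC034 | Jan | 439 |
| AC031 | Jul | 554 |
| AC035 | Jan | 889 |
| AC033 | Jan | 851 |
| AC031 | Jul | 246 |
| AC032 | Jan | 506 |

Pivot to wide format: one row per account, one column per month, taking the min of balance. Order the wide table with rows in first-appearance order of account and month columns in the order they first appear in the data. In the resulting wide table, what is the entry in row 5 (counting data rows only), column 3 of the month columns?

With rows in first-appearance order of account, row 5 is account=AC035. month columns in first-appearance order: Aug, Nov, Jul, Jan; column 3 is Jul.
Long rows with account=AC035, month=Jul: min(570, 560, 743) = 560.

560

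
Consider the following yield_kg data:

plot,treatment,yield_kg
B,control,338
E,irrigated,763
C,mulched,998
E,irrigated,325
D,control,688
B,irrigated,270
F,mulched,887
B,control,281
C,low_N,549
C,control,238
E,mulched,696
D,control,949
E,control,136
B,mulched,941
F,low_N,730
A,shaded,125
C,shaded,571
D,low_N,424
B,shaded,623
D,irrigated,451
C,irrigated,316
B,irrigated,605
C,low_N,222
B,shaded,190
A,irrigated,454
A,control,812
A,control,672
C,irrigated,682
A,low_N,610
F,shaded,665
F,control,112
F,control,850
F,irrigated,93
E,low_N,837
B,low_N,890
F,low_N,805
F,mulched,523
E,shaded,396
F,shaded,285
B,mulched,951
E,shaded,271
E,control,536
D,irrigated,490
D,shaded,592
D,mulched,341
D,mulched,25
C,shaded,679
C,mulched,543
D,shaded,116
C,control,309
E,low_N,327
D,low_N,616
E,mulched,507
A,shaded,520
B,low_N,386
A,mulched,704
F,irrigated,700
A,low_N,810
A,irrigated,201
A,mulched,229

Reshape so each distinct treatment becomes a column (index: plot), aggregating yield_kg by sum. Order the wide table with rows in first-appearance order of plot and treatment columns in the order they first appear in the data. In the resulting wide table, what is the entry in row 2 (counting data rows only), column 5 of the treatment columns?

667

With rows in first-appearance order of plot, row 2 is plot=E. treatment columns in first-appearance order: control, irrigated, mulched, low_N, shaded; column 5 is shaded.
Long rows with plot=E, treatment=shaded: 396 + 271 = 667.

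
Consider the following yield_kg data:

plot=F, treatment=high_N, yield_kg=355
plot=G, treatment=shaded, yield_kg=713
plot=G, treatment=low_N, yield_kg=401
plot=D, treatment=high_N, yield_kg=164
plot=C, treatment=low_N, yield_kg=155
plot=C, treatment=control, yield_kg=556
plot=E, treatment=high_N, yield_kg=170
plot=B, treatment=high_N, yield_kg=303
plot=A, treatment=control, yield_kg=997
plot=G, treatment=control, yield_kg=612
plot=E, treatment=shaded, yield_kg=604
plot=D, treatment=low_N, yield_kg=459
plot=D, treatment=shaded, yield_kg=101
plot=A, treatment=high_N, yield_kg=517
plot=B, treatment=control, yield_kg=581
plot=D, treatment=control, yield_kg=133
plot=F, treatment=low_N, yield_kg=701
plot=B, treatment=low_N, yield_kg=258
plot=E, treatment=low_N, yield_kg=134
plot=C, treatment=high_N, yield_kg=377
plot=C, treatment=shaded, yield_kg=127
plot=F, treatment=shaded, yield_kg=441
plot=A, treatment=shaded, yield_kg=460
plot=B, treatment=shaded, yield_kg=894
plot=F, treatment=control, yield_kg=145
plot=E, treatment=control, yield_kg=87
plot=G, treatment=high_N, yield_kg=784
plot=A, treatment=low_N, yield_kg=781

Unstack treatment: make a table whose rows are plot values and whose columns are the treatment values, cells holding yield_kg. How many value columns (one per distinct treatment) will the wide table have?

4

4 distinct treatment values: shaded, low_N, high_N, control.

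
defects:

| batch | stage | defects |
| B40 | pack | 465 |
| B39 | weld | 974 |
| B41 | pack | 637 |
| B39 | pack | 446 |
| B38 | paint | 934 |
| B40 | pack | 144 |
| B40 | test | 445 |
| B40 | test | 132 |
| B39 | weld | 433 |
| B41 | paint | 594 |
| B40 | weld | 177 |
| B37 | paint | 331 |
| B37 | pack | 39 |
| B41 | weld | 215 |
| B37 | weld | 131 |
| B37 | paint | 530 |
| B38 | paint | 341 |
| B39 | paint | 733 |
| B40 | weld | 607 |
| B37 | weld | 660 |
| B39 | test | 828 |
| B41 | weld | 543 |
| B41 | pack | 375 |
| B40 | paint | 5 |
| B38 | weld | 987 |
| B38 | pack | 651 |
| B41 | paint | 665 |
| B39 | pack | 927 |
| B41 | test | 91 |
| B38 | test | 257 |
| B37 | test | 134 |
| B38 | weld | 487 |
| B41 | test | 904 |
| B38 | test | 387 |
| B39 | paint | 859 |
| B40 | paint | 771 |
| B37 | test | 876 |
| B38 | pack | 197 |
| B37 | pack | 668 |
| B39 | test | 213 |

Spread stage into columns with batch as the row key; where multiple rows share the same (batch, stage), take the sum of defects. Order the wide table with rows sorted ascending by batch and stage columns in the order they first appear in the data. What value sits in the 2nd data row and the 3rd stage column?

1275

With rows sorted ascending by batch, row 2 is batch=B38. stage columns in first-appearance order: pack, weld, paint, test; column 3 is paint.
Long rows with batch=B38, stage=paint: 934 + 341 = 1275.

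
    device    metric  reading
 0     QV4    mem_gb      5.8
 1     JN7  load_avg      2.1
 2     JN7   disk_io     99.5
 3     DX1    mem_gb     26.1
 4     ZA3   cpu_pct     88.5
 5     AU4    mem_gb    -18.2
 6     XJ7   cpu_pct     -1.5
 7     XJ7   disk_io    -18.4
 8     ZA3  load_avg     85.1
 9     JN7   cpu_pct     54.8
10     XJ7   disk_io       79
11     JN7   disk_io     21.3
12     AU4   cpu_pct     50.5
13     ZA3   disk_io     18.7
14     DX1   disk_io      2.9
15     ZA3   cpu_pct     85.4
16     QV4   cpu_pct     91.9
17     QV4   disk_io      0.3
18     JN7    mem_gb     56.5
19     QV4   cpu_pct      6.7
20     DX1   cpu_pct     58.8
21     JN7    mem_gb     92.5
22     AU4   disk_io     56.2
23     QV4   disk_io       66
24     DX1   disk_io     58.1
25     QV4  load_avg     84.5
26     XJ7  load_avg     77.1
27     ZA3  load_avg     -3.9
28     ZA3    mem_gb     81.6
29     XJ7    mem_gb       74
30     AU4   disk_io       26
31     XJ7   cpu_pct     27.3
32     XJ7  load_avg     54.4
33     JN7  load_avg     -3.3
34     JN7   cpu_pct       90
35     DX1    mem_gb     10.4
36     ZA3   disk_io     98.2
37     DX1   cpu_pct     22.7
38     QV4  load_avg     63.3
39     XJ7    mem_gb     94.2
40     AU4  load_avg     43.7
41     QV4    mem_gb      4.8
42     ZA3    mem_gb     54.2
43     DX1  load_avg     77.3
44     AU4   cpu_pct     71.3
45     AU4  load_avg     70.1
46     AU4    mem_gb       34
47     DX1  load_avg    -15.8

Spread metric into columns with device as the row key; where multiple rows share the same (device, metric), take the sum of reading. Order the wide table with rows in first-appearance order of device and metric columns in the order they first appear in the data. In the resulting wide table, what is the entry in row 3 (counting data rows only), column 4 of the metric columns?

With rows in first-appearance order of device, row 3 is device=DX1. metric columns in first-appearance order: mem_gb, load_avg, disk_io, cpu_pct; column 4 is cpu_pct.
Long rows with device=DX1, metric=cpu_pct: 58.8 + 22.7 = 81.5.

81.5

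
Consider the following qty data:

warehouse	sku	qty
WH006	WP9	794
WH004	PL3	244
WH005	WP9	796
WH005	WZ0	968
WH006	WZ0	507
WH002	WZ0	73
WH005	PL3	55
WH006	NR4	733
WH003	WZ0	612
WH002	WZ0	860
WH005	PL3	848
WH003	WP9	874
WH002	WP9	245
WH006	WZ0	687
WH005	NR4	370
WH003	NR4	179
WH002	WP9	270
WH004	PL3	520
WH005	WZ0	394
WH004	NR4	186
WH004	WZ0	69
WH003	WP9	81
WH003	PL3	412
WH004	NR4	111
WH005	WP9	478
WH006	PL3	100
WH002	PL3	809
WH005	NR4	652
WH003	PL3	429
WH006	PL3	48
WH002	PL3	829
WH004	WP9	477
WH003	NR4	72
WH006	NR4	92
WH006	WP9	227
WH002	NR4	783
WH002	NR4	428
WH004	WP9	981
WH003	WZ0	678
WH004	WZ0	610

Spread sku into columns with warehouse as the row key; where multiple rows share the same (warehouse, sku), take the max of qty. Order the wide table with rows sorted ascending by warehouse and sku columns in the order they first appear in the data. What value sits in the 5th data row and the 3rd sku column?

With rows sorted ascending by warehouse, row 5 is warehouse=WH006. sku columns in first-appearance order: WP9, PL3, WZ0, NR4; column 3 is WZ0.
Long rows with warehouse=WH006, sku=WZ0: max(507, 687) = 687.

687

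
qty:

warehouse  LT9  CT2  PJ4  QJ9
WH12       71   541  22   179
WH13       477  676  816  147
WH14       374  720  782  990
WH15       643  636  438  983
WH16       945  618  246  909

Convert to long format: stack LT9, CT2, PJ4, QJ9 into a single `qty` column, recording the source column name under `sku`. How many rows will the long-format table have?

20

5 warehouse values × 4 melted columns = 20 rows.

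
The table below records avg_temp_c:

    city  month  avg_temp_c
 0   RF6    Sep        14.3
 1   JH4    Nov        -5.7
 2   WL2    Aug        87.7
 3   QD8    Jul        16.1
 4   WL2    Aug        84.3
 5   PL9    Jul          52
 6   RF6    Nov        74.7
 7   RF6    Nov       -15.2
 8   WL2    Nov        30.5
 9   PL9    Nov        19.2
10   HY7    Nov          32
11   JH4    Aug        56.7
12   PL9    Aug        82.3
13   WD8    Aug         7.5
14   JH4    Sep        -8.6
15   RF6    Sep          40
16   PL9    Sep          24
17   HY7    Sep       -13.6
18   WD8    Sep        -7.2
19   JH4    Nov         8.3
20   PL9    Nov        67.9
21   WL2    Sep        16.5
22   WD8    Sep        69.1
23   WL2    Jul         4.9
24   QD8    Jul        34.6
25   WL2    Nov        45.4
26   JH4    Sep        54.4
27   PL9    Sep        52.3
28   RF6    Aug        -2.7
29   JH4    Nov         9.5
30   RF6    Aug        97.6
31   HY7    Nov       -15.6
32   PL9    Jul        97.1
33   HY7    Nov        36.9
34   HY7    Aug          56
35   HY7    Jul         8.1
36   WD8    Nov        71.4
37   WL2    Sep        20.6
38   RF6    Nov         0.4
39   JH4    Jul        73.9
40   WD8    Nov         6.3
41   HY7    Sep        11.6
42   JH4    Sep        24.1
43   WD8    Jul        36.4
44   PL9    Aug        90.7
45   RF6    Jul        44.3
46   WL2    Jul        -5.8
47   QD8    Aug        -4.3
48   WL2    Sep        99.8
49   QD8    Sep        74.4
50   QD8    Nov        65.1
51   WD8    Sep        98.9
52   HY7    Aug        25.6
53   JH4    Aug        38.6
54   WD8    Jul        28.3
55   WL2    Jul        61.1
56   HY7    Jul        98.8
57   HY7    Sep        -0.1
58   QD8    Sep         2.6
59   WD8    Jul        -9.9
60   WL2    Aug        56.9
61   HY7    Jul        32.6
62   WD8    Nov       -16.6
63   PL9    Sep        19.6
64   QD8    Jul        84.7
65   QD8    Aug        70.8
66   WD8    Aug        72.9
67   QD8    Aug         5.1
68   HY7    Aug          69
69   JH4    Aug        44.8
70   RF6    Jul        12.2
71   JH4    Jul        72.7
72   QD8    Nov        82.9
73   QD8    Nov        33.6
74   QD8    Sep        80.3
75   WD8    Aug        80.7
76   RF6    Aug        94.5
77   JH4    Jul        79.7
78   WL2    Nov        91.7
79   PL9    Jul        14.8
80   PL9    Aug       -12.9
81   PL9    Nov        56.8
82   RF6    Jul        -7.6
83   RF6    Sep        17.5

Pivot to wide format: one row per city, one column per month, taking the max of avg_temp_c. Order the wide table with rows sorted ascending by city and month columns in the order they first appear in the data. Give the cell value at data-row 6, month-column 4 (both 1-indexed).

36.4

With rows sorted ascending by city, row 6 is city=WD8. month columns in first-appearance order: Sep, Nov, Aug, Jul; column 4 is Jul.
Long rows with city=WD8, month=Jul: max(36.4, 28.3, -9.9) = 36.4.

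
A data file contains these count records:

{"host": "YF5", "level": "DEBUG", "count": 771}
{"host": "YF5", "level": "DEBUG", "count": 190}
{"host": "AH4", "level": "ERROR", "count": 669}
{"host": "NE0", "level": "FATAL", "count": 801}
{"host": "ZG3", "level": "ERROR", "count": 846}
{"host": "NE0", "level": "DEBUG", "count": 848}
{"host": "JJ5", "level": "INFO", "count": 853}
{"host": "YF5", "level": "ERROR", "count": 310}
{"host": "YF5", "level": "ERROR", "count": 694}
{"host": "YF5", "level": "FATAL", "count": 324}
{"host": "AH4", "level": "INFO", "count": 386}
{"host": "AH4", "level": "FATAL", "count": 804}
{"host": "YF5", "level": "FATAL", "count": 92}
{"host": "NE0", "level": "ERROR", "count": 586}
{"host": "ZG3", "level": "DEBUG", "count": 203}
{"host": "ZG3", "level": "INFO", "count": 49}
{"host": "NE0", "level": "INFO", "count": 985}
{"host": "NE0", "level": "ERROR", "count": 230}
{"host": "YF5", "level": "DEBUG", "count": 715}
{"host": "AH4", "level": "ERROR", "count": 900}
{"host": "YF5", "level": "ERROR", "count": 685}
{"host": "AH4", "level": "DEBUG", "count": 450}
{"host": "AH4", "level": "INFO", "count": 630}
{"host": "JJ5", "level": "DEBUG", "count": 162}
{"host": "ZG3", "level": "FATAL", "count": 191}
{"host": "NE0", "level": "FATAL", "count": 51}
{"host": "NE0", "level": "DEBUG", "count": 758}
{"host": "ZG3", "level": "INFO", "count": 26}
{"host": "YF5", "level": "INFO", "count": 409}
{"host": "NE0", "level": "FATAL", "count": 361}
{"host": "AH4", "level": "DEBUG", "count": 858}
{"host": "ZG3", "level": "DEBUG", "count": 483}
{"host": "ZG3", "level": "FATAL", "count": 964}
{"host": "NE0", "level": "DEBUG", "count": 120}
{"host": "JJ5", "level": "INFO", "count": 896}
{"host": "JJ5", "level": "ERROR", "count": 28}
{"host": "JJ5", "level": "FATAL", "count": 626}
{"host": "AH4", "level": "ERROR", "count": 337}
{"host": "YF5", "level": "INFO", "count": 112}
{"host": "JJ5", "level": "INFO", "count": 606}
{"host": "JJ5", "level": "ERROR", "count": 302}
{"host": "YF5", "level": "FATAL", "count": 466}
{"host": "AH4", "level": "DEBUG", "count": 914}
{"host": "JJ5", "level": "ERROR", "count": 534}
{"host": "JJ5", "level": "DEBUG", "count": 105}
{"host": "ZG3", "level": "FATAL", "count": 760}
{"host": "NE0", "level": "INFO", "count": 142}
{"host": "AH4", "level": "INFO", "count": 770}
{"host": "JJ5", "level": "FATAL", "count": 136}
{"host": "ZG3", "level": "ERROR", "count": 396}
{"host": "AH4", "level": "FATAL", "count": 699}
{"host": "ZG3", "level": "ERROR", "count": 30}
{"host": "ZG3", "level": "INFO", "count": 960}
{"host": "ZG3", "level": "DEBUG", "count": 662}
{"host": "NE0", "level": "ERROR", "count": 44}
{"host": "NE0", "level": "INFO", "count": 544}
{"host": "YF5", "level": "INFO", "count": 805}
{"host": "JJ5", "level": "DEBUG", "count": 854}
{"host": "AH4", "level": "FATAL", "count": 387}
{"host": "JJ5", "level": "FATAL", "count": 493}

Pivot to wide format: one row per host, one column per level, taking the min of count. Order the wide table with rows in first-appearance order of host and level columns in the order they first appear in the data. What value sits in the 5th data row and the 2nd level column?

28

With rows in first-appearance order of host, row 5 is host=JJ5. level columns in first-appearance order: DEBUG, ERROR, FATAL, INFO; column 2 is ERROR.
Long rows with host=JJ5, level=ERROR: min(28, 302, 534) = 28.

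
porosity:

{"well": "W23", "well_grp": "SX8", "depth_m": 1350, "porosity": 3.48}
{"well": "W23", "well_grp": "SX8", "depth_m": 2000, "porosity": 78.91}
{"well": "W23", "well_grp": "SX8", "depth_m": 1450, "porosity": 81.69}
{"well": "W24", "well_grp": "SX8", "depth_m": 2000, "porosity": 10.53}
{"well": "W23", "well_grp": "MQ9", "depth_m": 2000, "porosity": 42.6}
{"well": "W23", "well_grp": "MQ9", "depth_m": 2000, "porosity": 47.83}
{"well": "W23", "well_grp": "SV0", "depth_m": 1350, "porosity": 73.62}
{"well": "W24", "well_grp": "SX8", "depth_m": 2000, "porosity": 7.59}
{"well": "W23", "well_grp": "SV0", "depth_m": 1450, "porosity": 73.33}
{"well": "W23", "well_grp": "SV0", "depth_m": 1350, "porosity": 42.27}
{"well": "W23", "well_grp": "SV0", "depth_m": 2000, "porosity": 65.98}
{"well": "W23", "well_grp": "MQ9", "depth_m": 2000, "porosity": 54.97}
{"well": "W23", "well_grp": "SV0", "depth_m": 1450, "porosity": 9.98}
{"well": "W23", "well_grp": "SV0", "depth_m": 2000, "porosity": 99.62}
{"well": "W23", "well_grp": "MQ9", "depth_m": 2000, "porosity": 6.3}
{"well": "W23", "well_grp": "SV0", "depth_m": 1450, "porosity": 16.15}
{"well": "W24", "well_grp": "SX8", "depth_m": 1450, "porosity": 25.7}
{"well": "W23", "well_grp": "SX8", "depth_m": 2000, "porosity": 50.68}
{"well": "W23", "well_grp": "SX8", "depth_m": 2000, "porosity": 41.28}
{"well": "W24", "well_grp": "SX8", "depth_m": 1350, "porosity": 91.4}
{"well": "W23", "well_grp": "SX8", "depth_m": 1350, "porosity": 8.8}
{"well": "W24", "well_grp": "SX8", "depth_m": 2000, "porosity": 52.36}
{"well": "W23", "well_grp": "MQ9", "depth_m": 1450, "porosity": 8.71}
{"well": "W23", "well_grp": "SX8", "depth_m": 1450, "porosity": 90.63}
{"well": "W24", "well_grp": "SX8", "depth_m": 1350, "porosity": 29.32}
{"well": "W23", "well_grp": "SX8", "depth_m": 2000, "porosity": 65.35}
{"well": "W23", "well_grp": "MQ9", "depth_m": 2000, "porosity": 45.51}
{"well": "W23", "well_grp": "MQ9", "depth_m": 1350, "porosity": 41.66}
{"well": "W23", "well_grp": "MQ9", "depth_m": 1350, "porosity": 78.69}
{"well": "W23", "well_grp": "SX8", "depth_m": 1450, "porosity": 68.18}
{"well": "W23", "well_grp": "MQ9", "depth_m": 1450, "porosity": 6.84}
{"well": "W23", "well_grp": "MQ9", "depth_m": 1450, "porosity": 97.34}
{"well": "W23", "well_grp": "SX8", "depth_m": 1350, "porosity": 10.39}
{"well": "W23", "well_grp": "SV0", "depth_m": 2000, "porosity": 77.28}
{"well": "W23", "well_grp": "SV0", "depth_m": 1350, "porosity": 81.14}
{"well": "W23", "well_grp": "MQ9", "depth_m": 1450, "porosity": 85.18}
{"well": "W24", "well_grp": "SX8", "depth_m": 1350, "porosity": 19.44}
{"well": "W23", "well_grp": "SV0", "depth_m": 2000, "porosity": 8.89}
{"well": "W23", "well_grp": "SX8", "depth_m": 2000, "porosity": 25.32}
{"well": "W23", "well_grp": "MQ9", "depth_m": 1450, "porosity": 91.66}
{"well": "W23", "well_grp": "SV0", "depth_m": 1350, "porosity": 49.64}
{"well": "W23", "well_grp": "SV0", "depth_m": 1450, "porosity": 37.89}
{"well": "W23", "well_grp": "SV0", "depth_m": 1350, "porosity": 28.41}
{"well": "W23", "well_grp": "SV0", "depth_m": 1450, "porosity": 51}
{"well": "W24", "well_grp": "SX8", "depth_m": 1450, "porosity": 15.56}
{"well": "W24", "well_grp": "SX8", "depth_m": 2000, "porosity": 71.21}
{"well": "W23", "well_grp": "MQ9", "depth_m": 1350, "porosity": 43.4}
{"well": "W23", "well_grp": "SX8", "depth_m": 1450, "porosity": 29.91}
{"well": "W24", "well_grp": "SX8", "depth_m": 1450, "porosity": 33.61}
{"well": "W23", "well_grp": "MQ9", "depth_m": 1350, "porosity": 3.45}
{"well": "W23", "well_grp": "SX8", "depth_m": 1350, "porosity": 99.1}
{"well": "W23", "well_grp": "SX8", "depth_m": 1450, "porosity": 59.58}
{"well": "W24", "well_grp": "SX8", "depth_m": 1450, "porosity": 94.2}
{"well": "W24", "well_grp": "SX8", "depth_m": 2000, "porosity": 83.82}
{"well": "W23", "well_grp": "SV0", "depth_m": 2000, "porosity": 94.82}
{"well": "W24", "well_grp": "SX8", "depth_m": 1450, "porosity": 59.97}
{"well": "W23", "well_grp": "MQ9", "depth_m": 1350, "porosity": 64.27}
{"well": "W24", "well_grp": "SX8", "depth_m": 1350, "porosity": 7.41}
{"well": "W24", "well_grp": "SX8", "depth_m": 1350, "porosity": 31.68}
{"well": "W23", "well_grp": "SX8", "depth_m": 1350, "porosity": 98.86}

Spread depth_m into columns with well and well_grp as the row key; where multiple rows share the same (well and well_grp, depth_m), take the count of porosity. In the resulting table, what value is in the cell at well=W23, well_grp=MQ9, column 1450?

Rows with well=W23, well_grp=MQ9 and depth_m=1450: porosity values are 8.71, 6.84, 97.34, 85.18, 91.66.
5 rows match — count = 5.

5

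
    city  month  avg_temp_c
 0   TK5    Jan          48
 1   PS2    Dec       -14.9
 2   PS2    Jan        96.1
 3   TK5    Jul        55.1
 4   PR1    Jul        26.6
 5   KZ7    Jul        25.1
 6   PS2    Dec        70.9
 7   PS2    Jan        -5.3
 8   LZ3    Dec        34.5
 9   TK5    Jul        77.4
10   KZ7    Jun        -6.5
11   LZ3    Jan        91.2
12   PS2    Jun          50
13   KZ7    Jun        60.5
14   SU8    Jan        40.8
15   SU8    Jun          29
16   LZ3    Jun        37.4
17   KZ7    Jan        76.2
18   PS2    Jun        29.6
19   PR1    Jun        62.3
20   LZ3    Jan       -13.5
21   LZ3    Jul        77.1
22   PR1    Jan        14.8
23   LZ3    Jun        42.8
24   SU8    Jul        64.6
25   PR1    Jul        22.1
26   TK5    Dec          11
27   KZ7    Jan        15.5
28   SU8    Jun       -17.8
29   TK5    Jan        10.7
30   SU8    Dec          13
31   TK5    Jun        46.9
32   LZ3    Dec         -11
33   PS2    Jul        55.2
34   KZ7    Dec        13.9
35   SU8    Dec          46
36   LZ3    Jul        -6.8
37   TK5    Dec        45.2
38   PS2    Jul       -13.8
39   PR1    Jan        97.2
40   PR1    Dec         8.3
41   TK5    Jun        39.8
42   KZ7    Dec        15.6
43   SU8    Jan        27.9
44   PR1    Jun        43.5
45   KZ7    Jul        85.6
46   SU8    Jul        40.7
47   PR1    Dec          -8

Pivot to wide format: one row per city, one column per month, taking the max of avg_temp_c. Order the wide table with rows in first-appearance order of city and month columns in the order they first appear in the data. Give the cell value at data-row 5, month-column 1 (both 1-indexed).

91.2

With rows in first-appearance order of city, row 5 is city=LZ3. month columns in first-appearance order: Jan, Dec, Jul, Jun; column 1 is Jan.
Long rows with city=LZ3, month=Jan: max(91.2, -13.5) = 91.2.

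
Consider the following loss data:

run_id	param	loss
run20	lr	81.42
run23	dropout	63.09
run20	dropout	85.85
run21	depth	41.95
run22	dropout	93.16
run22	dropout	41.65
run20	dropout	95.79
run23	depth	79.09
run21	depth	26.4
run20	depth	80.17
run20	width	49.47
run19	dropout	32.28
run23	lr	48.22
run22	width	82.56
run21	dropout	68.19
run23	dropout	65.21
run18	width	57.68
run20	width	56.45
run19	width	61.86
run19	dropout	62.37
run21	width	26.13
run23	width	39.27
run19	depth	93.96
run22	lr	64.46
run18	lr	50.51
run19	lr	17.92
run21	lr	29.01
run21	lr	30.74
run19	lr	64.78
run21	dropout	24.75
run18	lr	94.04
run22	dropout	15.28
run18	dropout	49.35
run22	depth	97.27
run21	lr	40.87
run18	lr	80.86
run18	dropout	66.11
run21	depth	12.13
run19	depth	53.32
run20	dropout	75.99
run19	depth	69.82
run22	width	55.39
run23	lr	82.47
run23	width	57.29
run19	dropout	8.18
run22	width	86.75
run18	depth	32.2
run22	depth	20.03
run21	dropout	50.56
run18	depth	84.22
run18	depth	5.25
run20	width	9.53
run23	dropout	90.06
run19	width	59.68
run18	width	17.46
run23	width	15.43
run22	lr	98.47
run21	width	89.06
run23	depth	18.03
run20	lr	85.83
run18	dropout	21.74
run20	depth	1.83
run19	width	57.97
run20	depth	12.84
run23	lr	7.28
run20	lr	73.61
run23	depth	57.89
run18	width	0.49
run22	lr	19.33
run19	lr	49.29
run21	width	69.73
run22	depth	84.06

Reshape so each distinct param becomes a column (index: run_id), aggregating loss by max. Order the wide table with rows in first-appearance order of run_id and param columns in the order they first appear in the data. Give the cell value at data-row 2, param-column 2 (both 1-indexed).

With rows in first-appearance order of run_id, row 2 is run_id=run23. param columns in first-appearance order: lr, dropout, depth, width; column 2 is dropout.
Long rows with run_id=run23, param=dropout: max(63.09, 65.21, 90.06) = 90.06.

90.06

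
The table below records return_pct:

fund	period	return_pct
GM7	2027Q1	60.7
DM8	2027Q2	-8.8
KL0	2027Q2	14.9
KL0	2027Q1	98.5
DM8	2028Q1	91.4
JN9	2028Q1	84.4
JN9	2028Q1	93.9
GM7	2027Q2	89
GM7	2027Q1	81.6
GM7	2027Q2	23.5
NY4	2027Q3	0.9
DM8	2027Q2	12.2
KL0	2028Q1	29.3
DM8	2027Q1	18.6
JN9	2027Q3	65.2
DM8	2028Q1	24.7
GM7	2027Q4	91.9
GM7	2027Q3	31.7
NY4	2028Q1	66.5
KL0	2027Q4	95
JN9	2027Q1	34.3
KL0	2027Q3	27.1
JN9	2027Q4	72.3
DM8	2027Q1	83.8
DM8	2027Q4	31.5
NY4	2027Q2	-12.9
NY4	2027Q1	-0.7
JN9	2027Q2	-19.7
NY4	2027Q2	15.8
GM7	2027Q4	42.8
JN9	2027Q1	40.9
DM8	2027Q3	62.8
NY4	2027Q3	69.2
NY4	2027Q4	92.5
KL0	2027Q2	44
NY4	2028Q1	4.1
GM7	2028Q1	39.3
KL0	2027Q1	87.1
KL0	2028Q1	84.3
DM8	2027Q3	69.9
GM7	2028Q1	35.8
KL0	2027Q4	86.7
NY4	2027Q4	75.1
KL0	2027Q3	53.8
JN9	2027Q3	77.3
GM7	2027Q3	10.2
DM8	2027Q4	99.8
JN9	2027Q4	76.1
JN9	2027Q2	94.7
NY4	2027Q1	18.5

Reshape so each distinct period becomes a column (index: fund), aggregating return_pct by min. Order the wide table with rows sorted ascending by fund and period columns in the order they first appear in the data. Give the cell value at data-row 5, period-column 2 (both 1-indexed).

-12.9

With rows sorted ascending by fund, row 5 is fund=NY4. period columns in first-appearance order: 2027Q1, 2027Q2, 2028Q1, 2027Q3, 2027Q4; column 2 is 2027Q2.
Long rows with fund=NY4, period=2027Q2: min(-12.9, 15.8) = -12.9.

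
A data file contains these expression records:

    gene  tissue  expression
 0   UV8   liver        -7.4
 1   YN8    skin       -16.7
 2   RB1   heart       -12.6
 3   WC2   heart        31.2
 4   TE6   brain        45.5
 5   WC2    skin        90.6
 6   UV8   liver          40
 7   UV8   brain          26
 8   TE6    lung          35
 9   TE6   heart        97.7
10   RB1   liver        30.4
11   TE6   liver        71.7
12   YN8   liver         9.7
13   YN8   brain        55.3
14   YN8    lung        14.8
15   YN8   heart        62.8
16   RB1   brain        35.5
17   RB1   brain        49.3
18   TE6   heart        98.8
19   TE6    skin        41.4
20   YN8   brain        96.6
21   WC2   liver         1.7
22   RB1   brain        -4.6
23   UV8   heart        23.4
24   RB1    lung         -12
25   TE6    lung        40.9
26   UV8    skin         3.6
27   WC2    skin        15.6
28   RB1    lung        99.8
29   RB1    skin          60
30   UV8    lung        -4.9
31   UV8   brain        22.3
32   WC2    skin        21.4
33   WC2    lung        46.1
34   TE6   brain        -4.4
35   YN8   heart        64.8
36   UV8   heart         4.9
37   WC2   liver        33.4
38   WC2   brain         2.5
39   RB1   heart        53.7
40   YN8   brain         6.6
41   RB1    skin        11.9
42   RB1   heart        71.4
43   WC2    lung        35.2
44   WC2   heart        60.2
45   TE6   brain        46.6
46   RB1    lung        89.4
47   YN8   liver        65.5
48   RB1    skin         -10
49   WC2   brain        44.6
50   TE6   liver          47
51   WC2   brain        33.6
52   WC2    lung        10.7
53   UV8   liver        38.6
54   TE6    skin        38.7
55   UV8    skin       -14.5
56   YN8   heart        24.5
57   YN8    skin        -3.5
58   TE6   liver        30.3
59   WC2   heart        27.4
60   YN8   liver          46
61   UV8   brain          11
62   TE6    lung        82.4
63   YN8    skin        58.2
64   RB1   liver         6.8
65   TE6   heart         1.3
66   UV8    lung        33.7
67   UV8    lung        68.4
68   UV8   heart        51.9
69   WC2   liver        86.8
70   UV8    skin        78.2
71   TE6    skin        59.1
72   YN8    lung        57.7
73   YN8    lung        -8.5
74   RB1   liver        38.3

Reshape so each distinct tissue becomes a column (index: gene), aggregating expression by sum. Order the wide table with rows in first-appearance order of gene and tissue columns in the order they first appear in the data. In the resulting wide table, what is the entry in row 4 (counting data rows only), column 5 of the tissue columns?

92

With rows in first-appearance order of gene, row 4 is gene=WC2. tissue columns in first-appearance order: liver, skin, heart, brain, lung; column 5 is lung.
Long rows with gene=WC2, tissue=lung: 46.1 + 35.2 + 10.7 = 92.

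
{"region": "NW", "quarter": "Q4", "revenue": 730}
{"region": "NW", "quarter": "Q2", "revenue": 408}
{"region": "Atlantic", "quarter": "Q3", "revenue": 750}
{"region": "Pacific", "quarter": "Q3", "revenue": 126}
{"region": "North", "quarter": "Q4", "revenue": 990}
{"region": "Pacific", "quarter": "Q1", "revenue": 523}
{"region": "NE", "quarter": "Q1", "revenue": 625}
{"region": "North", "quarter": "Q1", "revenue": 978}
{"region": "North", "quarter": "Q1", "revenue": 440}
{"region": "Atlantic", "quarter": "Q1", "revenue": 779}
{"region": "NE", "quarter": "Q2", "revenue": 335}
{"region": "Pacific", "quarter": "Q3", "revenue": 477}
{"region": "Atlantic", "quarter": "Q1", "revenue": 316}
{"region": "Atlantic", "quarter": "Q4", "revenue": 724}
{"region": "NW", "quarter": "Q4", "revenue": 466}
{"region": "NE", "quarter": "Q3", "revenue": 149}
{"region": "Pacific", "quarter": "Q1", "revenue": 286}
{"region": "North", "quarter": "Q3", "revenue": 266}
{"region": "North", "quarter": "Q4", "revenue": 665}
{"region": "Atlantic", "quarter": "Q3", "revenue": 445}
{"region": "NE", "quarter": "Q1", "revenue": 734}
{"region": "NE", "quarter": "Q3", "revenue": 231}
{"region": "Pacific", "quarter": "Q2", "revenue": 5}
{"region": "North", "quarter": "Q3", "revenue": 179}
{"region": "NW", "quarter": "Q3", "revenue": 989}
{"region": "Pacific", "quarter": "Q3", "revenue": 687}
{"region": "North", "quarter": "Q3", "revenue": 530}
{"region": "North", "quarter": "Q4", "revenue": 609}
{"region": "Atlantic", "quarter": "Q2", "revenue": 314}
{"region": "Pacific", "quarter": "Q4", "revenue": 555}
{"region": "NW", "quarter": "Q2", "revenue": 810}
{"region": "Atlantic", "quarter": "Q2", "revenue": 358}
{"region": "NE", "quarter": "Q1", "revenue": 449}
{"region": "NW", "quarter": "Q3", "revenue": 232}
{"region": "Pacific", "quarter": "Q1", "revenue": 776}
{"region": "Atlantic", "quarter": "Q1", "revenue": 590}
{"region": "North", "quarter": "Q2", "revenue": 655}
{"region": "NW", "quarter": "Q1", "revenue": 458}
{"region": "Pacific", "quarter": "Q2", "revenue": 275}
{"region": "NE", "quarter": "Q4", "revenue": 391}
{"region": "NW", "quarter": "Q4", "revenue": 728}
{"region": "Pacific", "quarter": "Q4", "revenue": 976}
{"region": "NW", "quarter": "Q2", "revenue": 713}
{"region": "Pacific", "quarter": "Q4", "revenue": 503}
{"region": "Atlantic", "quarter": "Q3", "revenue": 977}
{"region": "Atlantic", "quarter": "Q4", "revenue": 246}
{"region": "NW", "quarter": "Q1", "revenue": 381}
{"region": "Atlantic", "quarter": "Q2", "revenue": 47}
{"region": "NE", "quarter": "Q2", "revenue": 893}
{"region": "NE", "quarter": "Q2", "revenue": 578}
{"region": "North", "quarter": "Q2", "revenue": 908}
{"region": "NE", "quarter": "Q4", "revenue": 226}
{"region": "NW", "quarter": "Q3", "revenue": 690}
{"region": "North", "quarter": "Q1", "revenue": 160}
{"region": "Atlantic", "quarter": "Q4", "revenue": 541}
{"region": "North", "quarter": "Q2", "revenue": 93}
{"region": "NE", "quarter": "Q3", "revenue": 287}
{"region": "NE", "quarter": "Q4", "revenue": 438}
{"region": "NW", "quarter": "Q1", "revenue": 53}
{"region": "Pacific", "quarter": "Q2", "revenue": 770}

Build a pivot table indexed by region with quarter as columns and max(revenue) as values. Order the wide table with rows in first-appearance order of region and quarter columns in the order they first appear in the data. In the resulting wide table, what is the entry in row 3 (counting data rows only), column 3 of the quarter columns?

687

With rows in first-appearance order of region, row 3 is region=Pacific. quarter columns in first-appearance order: Q4, Q2, Q3, Q1; column 3 is Q3.
Long rows with region=Pacific, quarter=Q3: max(126, 477, 687) = 687.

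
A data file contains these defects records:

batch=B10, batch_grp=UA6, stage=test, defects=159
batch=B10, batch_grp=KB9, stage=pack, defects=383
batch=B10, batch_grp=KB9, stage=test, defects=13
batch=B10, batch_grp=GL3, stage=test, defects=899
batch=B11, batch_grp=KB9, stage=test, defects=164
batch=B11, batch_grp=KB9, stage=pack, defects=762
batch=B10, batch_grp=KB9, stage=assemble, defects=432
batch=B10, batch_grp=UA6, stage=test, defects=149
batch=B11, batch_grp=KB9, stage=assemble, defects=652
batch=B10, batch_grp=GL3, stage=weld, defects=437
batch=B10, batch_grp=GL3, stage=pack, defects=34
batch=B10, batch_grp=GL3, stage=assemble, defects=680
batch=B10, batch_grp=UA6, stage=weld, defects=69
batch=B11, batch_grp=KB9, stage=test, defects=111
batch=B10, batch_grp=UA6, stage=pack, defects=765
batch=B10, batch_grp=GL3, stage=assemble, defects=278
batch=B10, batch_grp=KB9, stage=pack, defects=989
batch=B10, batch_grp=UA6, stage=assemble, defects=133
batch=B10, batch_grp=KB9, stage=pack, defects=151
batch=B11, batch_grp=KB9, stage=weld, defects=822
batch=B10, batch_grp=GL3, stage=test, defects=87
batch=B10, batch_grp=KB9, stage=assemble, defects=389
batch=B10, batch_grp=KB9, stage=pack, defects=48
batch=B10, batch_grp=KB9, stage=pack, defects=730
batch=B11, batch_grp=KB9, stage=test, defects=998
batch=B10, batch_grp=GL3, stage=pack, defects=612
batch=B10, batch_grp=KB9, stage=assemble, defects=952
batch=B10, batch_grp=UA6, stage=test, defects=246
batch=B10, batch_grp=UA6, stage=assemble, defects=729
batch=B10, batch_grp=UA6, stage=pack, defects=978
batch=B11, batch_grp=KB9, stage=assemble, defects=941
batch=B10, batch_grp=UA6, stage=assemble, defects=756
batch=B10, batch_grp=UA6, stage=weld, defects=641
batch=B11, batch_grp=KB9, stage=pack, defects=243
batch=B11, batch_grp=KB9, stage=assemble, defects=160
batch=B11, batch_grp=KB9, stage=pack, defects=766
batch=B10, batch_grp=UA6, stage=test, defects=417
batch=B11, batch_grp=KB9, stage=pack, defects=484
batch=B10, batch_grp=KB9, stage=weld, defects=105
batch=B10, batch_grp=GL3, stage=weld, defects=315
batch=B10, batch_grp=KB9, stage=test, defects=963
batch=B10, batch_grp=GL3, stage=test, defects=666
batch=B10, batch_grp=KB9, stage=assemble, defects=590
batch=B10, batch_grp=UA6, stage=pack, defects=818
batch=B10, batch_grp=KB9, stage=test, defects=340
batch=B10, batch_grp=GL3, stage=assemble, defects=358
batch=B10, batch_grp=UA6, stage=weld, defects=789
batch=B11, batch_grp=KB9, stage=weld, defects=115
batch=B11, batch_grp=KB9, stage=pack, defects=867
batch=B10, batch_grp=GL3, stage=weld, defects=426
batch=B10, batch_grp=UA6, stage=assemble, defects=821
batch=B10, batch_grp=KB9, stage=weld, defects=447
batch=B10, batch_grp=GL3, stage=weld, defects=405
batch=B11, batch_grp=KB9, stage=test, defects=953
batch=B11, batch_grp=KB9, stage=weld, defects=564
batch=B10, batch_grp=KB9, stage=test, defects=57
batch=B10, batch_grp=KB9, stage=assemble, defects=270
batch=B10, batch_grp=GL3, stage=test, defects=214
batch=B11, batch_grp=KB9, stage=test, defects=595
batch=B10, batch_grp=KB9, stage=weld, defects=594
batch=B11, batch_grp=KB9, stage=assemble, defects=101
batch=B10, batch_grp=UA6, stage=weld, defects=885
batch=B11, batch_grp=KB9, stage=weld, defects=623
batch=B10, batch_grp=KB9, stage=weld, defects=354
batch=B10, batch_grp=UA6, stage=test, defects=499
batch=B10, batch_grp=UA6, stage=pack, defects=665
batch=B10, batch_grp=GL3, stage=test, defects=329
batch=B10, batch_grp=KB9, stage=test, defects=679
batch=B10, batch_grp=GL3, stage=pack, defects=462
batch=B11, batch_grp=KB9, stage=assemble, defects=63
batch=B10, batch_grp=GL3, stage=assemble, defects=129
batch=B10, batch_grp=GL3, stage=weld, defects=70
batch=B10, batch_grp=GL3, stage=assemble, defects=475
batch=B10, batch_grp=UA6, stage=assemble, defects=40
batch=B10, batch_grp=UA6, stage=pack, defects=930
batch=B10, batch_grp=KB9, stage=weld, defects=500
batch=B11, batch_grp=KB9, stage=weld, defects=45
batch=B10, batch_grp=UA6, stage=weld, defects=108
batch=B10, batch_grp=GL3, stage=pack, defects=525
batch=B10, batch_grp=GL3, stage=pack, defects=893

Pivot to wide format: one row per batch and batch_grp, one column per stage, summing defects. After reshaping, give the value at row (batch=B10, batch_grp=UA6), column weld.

2492

Rows with batch=B10, batch_grp=UA6 and stage=weld: defects values are 69, 641, 789, 885, 108.
69 + 641 + 789 + 885 + 108 = 2492.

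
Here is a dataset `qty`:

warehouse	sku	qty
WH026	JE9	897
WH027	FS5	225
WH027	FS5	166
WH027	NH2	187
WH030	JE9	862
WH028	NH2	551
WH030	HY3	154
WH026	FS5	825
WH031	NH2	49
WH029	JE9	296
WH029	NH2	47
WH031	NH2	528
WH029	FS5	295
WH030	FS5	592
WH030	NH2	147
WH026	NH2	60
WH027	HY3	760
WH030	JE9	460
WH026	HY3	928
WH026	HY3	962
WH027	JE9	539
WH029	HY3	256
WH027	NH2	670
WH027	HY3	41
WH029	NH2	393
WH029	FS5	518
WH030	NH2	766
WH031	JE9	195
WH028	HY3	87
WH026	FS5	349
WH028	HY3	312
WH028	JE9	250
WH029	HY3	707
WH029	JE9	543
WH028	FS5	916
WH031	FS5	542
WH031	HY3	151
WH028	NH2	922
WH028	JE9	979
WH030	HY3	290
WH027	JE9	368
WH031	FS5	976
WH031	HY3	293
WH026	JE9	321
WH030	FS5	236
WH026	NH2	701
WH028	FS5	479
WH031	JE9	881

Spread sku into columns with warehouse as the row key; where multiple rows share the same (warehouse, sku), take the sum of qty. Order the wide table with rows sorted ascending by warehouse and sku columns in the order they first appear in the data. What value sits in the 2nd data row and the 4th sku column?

With rows sorted ascending by warehouse, row 2 is warehouse=WH027. sku columns in first-appearance order: JE9, FS5, NH2, HY3; column 4 is HY3.
Long rows with warehouse=WH027, sku=HY3: 760 + 41 = 801.

801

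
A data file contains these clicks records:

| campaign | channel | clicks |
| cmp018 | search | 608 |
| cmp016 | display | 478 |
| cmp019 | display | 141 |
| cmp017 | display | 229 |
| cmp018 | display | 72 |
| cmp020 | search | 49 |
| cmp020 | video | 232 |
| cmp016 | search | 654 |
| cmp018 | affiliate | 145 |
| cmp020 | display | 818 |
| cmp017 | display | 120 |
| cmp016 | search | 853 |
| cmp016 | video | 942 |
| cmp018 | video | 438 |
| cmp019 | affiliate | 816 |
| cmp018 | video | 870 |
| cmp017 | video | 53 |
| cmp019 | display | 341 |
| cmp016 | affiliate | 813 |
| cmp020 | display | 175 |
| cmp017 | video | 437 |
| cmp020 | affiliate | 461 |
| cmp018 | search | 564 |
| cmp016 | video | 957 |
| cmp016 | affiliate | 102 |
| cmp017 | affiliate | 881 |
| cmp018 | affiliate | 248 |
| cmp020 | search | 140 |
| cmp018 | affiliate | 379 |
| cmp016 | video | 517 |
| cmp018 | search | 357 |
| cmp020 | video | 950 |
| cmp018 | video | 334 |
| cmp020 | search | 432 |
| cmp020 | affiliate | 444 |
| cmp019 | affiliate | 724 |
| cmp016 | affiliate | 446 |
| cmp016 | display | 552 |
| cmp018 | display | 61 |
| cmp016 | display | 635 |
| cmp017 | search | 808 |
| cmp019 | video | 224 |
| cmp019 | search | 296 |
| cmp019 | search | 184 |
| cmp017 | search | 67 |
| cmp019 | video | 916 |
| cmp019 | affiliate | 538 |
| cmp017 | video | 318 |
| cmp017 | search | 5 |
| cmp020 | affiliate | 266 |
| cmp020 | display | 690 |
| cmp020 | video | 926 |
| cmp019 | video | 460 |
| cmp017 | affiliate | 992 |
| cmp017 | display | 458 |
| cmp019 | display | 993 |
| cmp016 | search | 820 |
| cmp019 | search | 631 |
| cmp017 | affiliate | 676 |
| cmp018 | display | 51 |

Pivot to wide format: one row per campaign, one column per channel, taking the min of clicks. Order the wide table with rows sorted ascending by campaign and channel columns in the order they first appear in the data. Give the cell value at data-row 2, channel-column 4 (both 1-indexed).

676

With rows sorted ascending by campaign, row 2 is campaign=cmp017. channel columns in first-appearance order: search, display, video, affiliate; column 4 is affiliate.
Long rows with campaign=cmp017, channel=affiliate: min(881, 992, 676) = 676.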